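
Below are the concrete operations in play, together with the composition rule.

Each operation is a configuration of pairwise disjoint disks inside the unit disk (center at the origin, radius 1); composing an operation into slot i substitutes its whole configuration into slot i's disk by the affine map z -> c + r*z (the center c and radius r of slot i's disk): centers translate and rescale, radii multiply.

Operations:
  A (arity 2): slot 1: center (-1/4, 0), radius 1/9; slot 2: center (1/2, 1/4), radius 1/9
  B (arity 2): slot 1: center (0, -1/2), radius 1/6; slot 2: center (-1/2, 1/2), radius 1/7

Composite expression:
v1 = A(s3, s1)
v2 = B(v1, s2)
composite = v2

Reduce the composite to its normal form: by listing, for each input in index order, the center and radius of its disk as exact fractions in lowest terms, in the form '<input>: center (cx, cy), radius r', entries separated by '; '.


s1: center (1/12, -11/24), radius 1/54; s2: center (-1/2, 1/2), radius 1/7; s3: center (-1/24, -1/2), radius 1/54

Only the slot chain above each s matters under B; compose those maps.
for s3, the 2-step affine chain lands on center (-1/24, -1/2), radius 1/54
for s1, the 2-step affine chain lands on center (1/12, -11/24), radius 1/54
for s2, the 1-step affine chain lands on center (-1/2, 1/2), radius 1/7


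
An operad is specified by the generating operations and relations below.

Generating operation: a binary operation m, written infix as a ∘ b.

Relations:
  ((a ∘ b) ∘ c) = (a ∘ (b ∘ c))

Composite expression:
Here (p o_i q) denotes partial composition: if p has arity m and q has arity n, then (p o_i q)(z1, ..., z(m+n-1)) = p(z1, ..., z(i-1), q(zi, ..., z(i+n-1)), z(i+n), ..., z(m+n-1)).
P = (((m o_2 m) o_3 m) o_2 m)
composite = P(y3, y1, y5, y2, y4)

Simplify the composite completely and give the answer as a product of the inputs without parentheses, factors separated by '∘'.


y3 ∘ y1 ∘ y5 ∘ y2 ∘ y4

Key point: m is associative — brackets drop, the y-order remains.
(y1 ∘ y5) collapses to y1 ∘ y5
(y2 ∘ y4) collapses to y2 ∘ y4
((y1 ∘ y5) ∘ (y2 ∘ y4)) collapses to y1 ∘ y5 ∘ y2 ∘ y4
(y3 ∘ ((y1 ∘ y5) ∘ (y2 ∘ y4))) collapses to y3 ∘ y1 ∘ y5 ∘ y2 ∘ y4


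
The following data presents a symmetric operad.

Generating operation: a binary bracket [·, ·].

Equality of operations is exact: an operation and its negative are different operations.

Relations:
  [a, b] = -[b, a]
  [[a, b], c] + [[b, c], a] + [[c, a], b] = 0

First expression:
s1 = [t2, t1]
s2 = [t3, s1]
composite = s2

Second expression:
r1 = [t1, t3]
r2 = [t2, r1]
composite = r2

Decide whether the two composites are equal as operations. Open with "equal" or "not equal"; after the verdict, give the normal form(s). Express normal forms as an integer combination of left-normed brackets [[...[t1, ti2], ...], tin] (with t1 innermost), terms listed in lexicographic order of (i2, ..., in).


not equal; first: [[t1, t2], t3]; second: -[[t1, t3], t2]


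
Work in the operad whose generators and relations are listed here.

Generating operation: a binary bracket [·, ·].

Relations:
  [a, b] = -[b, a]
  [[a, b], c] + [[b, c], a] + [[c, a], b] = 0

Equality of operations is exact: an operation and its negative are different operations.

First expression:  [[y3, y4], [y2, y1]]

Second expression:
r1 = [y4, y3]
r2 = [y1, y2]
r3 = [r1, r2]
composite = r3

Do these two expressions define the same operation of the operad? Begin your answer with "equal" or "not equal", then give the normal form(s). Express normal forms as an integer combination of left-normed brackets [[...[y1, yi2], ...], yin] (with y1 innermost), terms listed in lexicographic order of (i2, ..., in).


Reducing the first expression gives [[[y1, y2], y3], y4] - [[[y1, y2], y4], y3]
Reducing the second expression gives [[[y1, y2], y3], y4] - [[[y1, y2], y4], y3]
Identical normal forms: equal.

equal; the common form is [[[y1, y2], y3], y4] - [[[y1, y2], y4], y3]


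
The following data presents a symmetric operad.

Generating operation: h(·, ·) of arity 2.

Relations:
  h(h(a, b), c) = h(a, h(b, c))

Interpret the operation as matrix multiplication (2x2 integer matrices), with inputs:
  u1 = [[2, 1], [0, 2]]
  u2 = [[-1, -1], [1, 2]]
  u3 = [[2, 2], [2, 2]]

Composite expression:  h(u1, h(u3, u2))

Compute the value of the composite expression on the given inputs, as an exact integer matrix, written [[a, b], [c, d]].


h(u3, u2) = [[0, 2], [0, 2]]
h(u1, h(u3, u2)) = [[0, 6], [0, 4]]

[[0, 6], [0, 4]]


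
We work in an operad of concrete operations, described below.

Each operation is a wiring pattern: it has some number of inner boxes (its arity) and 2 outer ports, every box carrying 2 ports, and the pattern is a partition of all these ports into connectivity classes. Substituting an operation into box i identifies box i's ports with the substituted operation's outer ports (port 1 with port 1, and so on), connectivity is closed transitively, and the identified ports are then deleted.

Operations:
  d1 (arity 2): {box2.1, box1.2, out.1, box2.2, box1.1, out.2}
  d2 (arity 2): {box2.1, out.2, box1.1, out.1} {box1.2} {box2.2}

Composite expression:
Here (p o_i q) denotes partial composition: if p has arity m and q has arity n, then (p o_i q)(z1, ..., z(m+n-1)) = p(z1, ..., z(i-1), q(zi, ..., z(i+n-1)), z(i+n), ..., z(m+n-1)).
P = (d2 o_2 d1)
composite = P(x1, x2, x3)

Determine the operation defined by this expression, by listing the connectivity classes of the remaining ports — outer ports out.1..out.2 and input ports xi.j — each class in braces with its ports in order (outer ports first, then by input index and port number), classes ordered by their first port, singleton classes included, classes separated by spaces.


Substituting into d2 glues patterns; closure does the rest.
d1 over (x2, x3) gives {out.1, out.2, x2.1, x2.2, x3.1, x3.2}, out.j being that stage's outer ports
d2 over (x1, x2, x3) gives {out.1, out.2, x1.1, x2.1, x2.2, x3.1, x3.2} {x1.2}, out.j being that stage's outer ports

{out.1, out.2, x1.1, x2.1, x2.2, x3.1, x3.2} {x1.2}


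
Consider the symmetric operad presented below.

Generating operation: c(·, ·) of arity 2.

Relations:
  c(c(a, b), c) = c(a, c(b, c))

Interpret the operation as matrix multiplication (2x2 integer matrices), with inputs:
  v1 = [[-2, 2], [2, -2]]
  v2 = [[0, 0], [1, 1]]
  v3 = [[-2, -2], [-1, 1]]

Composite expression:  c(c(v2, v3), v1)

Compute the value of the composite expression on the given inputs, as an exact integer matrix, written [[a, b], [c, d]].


[[0, 0], [4, -4]]


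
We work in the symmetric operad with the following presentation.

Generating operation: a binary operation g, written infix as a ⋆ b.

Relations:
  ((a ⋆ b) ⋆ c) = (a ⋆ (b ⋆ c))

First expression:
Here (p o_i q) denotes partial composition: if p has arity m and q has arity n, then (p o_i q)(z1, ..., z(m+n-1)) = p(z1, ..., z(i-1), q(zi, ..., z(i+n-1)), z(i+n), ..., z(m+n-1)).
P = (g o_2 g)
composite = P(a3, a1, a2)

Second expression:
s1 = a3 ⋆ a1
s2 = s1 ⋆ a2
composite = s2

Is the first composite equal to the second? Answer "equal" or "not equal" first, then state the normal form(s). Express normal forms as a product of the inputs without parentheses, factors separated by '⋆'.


equal — both sides give a3 ⋆ a1 ⋆ a2

The first composite normalizes to a3 ⋆ a1 ⋆ a2
The second composite normalizes to a3 ⋆ a1 ⋆ a2
Identical normal forms: equal.


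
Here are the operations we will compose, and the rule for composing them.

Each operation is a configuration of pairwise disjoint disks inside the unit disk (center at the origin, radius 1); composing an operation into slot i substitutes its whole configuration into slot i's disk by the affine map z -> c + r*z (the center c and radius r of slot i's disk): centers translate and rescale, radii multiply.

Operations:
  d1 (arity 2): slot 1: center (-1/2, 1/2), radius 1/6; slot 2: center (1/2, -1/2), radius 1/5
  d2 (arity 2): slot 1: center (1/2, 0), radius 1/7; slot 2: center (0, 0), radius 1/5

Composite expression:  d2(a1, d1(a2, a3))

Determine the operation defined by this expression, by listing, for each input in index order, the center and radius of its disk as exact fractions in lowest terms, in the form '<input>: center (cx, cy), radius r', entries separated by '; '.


Affine substitution under d2: radii multiply and a-centers shift.
input a1: composing its 1 substitution step yields center (1/2, 0), radius 1/7
input a2: composing its 2 substitution steps yields center (-1/10, 1/10), radius 1/30
input a3: composing its 2 substitution steps yields center (1/10, -1/10), radius 1/25

a1: center (1/2, 0), radius 1/7; a2: center (-1/10, 1/10), radius 1/30; a3: center (1/10, -1/10), radius 1/25


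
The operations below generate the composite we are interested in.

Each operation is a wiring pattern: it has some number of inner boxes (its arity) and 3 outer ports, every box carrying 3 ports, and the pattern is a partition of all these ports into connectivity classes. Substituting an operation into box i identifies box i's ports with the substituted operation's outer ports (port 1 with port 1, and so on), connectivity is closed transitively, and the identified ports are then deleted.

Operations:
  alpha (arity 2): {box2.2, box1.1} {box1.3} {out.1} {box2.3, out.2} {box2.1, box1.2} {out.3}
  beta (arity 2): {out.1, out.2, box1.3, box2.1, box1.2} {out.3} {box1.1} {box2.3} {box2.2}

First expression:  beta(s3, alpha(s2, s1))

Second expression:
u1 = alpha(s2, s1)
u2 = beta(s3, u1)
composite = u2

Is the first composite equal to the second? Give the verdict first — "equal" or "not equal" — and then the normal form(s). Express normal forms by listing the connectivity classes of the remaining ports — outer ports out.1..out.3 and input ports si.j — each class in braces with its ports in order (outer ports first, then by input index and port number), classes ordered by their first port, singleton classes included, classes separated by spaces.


equal; the common form is {out.1, out.2, s3.2, s3.3} {out.3} {s1.1, s2.2} {s1.2, s2.1} {s1.3} {s2.3} {s3.1}

The first expression reduces to {out.1, out.2, s3.2, s3.3} {out.3} {s1.1, s2.2} {s1.2, s2.1} {s1.3} {s2.3} {s3.1}
The second expression reduces to {out.1, out.2, s3.2, s3.3} {out.3} {s1.1, s2.2} {s1.2, s2.1} {s1.3} {s2.3} {s3.1}
One common form — equal.


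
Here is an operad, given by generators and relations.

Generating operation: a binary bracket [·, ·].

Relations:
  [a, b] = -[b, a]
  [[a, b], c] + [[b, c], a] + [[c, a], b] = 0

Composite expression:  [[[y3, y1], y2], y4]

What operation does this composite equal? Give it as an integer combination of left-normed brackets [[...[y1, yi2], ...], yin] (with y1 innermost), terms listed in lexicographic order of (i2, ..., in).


-[[[y1, y3], y2], y4]

Antisymmetry and Jacobi reduce to y1-anchored left-normed brackets.
Composite bracket: [[[y3, y1], y2], y4]
The bracket unfolds into 8 signed words via [a, b] = ab - ba (2^3 = 8).
Only words starting with y1 matter:
  from y1y3y2y4, sign -1: term -[[[y1, y3], y2], y4]


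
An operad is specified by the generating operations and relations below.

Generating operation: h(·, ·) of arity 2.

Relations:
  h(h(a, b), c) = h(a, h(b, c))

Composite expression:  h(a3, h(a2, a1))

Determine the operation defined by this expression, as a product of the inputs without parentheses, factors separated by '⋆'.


a3 ⋆ a2 ⋆ a1

Under associativity of h, the answer is the a's in reading order.
h(a2, a1) flattens to a2 ⋆ a1
h(a3, h(a2, a1)) flattens to a3 ⋆ a2 ⋆ a1


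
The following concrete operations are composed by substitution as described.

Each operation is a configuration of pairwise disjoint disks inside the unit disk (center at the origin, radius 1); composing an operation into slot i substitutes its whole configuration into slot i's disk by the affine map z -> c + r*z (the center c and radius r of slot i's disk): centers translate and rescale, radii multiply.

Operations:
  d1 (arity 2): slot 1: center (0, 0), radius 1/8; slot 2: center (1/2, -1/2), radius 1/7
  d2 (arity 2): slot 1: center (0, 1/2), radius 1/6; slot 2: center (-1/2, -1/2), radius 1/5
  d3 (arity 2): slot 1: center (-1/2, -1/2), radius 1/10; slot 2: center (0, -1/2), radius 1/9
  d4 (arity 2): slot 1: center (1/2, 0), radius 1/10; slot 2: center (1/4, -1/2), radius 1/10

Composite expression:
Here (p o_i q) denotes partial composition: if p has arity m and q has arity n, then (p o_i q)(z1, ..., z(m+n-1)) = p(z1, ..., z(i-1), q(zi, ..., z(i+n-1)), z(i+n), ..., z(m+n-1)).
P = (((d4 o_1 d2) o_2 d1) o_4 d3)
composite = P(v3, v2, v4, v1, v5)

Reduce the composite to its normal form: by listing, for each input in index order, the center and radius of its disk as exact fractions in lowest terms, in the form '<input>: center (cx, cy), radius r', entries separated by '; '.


Each v-disk chains the slot maps above it in d4; radii multiply.
for v3, the 2-step affine chain lands on center (1/2, 1/20), radius 1/60
for v2, the 3-step affine chain lands on center (9/20, -1/20), radius 1/400
for v4, the 3-step affine chain lands on center (23/50, -3/50), radius 1/350
for v1, the 2-step affine chain lands on center (1/5, -11/20), radius 1/100
for v5, the 2-step affine chain lands on center (1/4, -11/20), radius 1/90

v1: center (1/5, -11/20), radius 1/100; v2: center (9/20, -1/20), radius 1/400; v3: center (1/2, 1/20), radius 1/60; v4: center (23/50, -3/50), radius 1/350; v5: center (1/4, -11/20), radius 1/90


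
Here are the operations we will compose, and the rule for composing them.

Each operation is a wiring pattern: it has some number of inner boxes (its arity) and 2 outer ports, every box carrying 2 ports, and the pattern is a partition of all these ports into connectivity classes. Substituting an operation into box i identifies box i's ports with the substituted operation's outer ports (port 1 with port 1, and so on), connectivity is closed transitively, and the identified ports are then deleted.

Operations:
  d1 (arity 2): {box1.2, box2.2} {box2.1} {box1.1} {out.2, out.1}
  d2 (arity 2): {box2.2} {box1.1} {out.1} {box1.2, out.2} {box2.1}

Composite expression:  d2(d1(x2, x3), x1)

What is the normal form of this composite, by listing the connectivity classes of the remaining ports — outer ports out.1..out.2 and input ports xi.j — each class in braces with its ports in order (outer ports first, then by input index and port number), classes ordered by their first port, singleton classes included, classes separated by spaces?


{out.1} {out.2} {x1.1} {x1.2} {x2.1} {x2.2, x3.2} {x3.1}

Connectivity passes through glued d2-boundaries; trace each wire chain.
composing d1 on (x2, x3), with out.j its own outer ports: {out.1, out.2} {x2.1} {x2.2, x3.2} {x3.1}
composing d2 on (x2, x3, x1), with out.j its own outer ports: {out.1} {out.2} {x1.1} {x1.2} {x2.1} {x2.2, x3.2} {x3.1}


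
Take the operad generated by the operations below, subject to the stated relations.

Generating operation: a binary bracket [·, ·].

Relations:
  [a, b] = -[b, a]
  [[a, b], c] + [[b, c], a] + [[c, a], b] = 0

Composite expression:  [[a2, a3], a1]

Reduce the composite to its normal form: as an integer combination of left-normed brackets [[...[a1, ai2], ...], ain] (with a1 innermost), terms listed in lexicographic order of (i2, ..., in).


-[[a1, a2], a3] + [[a1, a3], a2]

Skip Jacobi rewriting: expand, keep a1-initial words, read off terms.
Composite bracket: [[a2, a3], a1]
Each bracket splits as ab - ba, giving 4 signed words (2^2 = 4).
The a1-initial words carry the normal form:
  a1a2a3 (sign -1) contributes -[[a1, a2], a3]
  a1a3a2 (sign +1) contributes +[[a1, a3], a2]


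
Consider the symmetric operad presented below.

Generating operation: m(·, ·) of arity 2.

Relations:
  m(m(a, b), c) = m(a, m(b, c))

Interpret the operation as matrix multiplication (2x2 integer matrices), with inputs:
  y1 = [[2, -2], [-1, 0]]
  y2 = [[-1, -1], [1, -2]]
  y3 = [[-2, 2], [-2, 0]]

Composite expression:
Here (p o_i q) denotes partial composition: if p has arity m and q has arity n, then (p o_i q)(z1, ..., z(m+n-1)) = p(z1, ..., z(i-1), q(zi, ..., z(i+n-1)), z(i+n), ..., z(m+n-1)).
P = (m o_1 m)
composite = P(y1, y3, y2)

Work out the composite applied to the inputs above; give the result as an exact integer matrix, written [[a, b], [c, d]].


m(y1, y3) = [[0, 4], [2, -2]]
m(m(y1, y3), y2) = [[4, -8], [-4, 2]]

[[4, -8], [-4, 2]]


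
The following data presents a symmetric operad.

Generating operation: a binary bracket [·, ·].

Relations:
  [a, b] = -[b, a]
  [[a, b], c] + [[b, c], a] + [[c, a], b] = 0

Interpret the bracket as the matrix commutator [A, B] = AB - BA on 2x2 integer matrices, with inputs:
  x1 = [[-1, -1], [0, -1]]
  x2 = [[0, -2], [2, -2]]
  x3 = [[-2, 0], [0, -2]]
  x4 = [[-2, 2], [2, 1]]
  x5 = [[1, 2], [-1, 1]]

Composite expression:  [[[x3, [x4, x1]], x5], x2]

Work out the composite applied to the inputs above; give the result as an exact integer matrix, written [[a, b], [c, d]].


[[0, 0], [0, 0]]

[x4, x1] = [[2, 3], [0, -2]]
[x3, [x4, x1]] = [[0, 0], [0, 0]]
[[x3, [x4, x1]], x5] = [[0, 0], [0, 0]]
[[[x3, [x4, x1]], x5], x2] = [[0, 0], [0, 0]]


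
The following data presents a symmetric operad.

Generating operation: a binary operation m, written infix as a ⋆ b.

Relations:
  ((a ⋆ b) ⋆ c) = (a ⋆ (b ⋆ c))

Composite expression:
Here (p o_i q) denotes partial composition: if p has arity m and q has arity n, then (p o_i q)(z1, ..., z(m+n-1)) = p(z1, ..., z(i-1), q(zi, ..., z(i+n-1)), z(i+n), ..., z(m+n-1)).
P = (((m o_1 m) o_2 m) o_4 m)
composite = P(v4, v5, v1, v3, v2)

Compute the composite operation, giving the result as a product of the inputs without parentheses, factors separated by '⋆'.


Associativity of m dissolves the nesting; only the v-input order survives.
(v5 ⋆ v1) spells out as v5 ⋆ v1
(v4 ⋆ (v5 ⋆ v1)) spells out as v4 ⋆ v5 ⋆ v1
(v3 ⋆ v2) spells out as v3 ⋆ v2
((v4 ⋆ (v5 ⋆ v1)) ⋆ (v3 ⋆ v2)) spells out as v4 ⋆ v5 ⋆ v1 ⋆ v3 ⋆ v2

v4 ⋆ v5 ⋆ v1 ⋆ v3 ⋆ v2


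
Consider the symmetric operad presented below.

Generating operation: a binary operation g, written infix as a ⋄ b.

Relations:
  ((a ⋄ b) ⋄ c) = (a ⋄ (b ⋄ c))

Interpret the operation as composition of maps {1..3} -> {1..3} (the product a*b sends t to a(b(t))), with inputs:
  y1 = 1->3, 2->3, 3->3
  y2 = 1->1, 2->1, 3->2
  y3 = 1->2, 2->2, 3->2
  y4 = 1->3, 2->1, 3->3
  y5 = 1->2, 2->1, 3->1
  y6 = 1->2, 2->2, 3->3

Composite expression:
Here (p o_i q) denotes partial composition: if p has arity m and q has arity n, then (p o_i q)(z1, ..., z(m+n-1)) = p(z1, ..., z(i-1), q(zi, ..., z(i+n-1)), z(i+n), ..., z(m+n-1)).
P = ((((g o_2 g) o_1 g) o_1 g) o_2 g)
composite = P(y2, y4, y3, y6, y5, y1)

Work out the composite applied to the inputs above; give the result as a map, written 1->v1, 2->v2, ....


1->1, 2->1, 3->1

(y4 ⋄ y3) = 1->1, 2->1, 3->1
(y2 ⋄ (y4 ⋄ y3)) = 1->1, 2->1, 3->1
((y2 ⋄ (y4 ⋄ y3)) ⋄ y6) = 1->1, 2->1, 3->1
(y5 ⋄ y1) = 1->1, 2->1, 3->1
(((y2 ⋄ (y4 ⋄ y3)) ⋄ y6) ⋄ (y5 ⋄ y1)) = 1->1, 2->1, 3->1


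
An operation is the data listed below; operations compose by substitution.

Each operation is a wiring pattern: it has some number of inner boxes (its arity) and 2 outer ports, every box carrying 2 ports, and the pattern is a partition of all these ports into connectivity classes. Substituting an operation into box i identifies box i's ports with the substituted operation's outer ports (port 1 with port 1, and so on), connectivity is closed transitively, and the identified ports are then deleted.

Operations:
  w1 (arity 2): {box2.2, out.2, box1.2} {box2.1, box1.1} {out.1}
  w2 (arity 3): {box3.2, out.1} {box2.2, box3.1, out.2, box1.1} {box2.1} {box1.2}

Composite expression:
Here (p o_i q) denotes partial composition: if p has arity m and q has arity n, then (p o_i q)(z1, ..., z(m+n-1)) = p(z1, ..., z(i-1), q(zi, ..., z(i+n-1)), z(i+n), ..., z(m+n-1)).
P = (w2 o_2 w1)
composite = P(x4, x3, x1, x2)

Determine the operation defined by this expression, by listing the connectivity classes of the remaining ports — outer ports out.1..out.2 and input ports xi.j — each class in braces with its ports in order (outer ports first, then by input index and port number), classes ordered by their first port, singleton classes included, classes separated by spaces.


{out.1, x2.2} {out.2, x1.2, x2.1, x3.2, x4.1} {x1.1, x3.1} {x4.2}


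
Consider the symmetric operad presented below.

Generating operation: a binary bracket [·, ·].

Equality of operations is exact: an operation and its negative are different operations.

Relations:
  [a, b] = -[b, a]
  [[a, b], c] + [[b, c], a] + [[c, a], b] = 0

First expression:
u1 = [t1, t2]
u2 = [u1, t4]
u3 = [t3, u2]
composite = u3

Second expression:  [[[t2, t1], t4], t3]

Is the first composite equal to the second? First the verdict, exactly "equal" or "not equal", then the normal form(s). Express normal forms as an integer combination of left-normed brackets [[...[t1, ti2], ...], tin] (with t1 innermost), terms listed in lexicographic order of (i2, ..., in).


equal; both compose to -[[[t1, t2], t4], t3]

In normal form, the first expression is -[[[t1, t2], t4], t3]
In normal form, the second expression is -[[[t1, t2], t4], t3]
Same normal form: equal.


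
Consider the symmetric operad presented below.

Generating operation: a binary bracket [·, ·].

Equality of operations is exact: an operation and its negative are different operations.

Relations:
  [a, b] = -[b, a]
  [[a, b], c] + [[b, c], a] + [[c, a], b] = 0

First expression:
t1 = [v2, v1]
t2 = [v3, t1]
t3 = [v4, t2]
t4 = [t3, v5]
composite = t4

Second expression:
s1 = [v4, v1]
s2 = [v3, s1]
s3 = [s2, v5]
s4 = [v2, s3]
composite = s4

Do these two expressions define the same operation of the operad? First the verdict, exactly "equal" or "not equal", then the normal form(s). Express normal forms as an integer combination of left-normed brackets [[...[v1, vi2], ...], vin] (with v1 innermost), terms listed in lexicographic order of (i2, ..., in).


not equal — first -[[[[v1, v2], v3], v4], v5], second -[[[[v1, v4], v3], v5], v2]

The first expression reduces to -[[[[v1, v2], v3], v4], v5]
The second expression reduces to -[[[[v1, v4], v3], v5], v2]
The normal forms differ: not equal.


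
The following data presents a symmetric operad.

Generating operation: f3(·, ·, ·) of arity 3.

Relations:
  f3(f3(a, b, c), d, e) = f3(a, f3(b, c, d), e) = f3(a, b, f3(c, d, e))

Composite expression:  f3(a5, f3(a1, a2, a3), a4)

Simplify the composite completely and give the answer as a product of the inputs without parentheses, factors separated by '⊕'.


a5 ⊕ a1 ⊕ a2 ⊕ a3 ⊕ a4

The f3-tree's shape is irrelevant; the a-reading-order decides.
f3(a1, a2, a3) unparenthesizes to a1 ⊕ a2 ⊕ a3
f3(a5, f3(a1, a2, a3), a4) unparenthesizes to a5 ⊕ a1 ⊕ a2 ⊕ a3 ⊕ a4


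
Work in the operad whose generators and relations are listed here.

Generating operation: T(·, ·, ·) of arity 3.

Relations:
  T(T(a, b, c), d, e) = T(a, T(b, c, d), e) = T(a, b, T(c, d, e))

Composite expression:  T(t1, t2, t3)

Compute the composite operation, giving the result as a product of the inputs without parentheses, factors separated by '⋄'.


t1 ⋄ t2 ⋄ t3

The T-tree's shape is irrelevant; the t-reading-order decides.
T(t1, t2, t3) linearizes to t1 ⋄ t2 ⋄ t3


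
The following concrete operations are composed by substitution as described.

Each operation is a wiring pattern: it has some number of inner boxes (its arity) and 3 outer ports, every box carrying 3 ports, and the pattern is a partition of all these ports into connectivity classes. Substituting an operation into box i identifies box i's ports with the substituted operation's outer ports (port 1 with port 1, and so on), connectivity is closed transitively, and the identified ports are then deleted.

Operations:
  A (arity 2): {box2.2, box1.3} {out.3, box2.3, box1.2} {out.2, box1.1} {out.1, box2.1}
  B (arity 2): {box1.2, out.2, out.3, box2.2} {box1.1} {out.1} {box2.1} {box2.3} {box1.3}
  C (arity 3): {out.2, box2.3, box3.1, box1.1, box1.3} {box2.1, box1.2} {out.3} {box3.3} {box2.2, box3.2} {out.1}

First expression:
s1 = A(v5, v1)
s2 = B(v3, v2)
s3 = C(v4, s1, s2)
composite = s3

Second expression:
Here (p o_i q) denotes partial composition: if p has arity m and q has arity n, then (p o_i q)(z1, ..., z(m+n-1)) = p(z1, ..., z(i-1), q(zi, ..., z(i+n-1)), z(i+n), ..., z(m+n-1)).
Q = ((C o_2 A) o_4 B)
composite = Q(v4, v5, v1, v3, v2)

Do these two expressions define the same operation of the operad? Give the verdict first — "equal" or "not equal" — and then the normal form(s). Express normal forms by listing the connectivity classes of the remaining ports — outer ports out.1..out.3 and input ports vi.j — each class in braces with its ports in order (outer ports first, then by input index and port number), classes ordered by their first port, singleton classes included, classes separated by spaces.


equal: each reduces to {out.1} {out.2, v1.3, v4.1, v4.3, v5.2} {out.3} {v1.1, v4.2} {v1.2, v5.3} {v2.1} {v2.2, v3.2, v5.1} {v2.3} {v3.1} {v3.3}

The first expression, normalized: {out.1} {out.2, v1.3, v4.1, v4.3, v5.2} {out.3} {v1.1, v4.2} {v1.2, v5.3} {v2.1} {v2.2, v3.2, v5.1} {v2.3} {v3.1} {v3.3}
The second expression, normalized: {out.1} {out.2, v1.3, v4.1, v4.3, v5.2} {out.3} {v1.1, v4.2} {v1.2, v5.3} {v2.1} {v2.2, v3.2, v5.1} {v2.3} {v3.1} {v3.3}
Same normal form: equal.


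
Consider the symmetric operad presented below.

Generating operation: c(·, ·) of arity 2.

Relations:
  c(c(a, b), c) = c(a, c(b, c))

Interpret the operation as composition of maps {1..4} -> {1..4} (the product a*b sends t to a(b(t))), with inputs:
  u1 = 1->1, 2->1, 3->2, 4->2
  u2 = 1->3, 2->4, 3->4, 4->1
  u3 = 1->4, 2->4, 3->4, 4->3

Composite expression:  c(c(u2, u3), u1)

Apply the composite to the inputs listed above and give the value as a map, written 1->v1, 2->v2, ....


1->1, 2->1, 3->1, 4->1

c(u2, u3) = 1->1, 2->1, 3->1, 4->4
c(c(u2, u3), u1) = 1->1, 2->1, 3->1, 4->1


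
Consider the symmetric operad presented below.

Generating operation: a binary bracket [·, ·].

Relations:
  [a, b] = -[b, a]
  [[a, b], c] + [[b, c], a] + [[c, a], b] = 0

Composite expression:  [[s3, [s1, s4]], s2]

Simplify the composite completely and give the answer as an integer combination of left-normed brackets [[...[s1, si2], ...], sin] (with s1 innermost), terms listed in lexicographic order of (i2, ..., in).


-[[[s1, s4], s3], s2]

Expand each bracket as ab - ba; the s1-initial words give the coefficients.
Composite bracket: [[s3, [s1, s4]], s2]
Applying ab - ba throughout gives 8 signed words (2^3 = 8).
Words beginning with s1 determine it all:
  s1s4s3s2 (sign -1) contributes -[[[s1, s4], s3], s2]


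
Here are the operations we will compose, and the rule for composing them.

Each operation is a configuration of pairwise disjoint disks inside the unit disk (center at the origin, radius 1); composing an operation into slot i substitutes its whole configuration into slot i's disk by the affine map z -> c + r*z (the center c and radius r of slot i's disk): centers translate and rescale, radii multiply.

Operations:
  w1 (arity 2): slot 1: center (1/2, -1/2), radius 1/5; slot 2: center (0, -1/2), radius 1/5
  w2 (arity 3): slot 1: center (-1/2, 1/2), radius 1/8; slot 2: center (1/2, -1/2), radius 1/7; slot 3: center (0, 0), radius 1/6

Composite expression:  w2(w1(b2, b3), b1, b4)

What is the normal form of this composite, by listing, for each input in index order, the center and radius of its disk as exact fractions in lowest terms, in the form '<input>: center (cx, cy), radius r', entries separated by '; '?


Only the slot chain above each b matters under w2; compose those maps.
tracing b2 down its 2-map path: center (-7/16, 7/16), radius 1/40
tracing b3 down its 2-map path: center (-1/2, 7/16), radius 1/40
tracing b1 down its 1-map path: center (1/2, -1/2), radius 1/7
tracing b4 down its 1-map path: center (0, 0), radius 1/6

b1: center (1/2, -1/2), radius 1/7; b2: center (-7/16, 7/16), radius 1/40; b3: center (-1/2, 7/16), radius 1/40; b4: center (0, 0), radius 1/6


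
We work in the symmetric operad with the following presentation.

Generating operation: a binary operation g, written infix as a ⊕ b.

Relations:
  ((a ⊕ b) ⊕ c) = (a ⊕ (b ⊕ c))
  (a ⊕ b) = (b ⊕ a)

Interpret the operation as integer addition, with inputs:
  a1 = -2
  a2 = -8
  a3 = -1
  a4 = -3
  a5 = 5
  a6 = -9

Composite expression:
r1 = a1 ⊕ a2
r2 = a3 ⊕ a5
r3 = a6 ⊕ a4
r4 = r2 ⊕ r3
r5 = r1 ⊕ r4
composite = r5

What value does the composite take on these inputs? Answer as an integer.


(a1 ⊕ a2) = -10
(a3 ⊕ a5) = 4
(a6 ⊕ a4) = -12
((a3 ⊕ a5) ⊕ (a6 ⊕ a4)) = -8
((a1 ⊕ a2) ⊕ ((a3 ⊕ a5) ⊕ (a6 ⊕ a4))) = -18

-18


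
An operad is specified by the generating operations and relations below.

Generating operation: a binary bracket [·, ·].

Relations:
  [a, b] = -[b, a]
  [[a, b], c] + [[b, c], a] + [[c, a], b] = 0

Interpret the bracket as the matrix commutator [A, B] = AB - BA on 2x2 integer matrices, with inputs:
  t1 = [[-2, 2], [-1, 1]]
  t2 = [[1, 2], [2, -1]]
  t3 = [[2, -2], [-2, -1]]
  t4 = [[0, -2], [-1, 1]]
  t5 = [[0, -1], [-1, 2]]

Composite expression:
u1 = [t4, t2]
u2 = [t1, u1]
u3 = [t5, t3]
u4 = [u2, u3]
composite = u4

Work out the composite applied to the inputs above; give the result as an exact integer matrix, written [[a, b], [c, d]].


[t4, t2] = [[-2, 2], [0, 2]]
[t1, [t4, t2]] = [[2, 2], [4, -2]]
[t5, t3] = [[0, 7], [-7, 0]]
[[t1, [t4, t2]], [t5, t3]] = [[-42, 28], [28, 42]]

[[-42, 28], [28, 42]]


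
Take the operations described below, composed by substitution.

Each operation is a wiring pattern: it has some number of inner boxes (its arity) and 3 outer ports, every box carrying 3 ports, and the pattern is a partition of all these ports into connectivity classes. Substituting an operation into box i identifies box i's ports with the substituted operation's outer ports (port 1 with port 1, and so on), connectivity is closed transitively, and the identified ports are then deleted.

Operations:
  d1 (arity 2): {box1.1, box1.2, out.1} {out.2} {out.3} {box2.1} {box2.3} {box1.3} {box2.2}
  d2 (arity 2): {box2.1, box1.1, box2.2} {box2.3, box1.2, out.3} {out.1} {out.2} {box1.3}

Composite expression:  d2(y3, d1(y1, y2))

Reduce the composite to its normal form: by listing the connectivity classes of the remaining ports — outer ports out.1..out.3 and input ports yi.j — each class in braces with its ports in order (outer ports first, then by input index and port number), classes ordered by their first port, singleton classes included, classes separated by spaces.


{out.1} {out.2} {out.3, y3.2} {y1.1, y1.2, y3.1} {y1.3} {y2.1} {y2.2} {y2.3} {y3.3}

After gluing at d2, chains via deleted ports link the y-ports.
the subtree at d1 composes to {out.1, y1.1, y1.2} {out.2} {out.3} {y1.3} {y2.1} {y2.2} {y2.3} on (y1, y2); out.j = own outer ports
the subtree at d2 composes to {out.1} {out.2} {out.3, y3.2} {y1.1, y1.2, y3.1} {y1.3} {y2.1} {y2.2} {y2.3} {y3.3} on (y3, y1, y2); out.j = own outer ports


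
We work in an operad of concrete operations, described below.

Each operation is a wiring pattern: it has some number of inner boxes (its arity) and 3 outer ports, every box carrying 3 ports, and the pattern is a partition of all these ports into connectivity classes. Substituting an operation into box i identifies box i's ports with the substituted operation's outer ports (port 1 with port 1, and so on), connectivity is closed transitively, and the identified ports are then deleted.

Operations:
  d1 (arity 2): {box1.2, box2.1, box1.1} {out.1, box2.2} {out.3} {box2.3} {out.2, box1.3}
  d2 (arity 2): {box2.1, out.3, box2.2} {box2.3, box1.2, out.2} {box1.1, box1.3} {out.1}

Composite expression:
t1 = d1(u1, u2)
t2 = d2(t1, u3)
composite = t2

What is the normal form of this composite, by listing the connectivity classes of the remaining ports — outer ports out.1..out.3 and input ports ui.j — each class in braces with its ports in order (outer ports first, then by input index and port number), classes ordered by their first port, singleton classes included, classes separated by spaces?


{out.1} {out.2, u1.3, u3.3} {out.3, u3.1, u3.2} {u1.1, u1.2, u2.1} {u2.2} {u2.3}

Treat the ports identified at d2 as solder joints: merge, then drop.
stage d1: inputs (u1, u2), connectivity {out.1, u2.2} {out.2, u1.3} {out.3} {u1.1, u1.2, u2.1} {u2.3}, out.j its boundary
stage d2: inputs (u1, u2, u3), connectivity {out.1} {out.2, u1.3, u3.3} {out.3, u3.1, u3.2} {u1.1, u1.2, u2.1} {u2.2} {u2.3}, out.j its boundary


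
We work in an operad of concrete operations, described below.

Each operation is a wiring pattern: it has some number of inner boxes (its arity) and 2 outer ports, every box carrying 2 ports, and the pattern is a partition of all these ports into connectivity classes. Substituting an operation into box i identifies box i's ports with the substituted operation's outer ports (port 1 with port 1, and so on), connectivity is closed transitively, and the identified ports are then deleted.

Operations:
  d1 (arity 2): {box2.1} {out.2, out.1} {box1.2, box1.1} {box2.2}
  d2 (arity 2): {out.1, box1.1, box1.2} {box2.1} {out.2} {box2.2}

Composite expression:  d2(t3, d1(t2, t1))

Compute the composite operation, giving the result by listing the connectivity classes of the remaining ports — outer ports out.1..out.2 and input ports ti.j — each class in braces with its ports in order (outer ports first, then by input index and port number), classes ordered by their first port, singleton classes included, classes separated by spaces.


{out.1, t3.1, t3.2} {out.2} {t1.1} {t1.2} {t2.1, t2.2}

Connectivity passes through glued d2-boundaries; trace each wire chain.
through d1, on inputs (t2, t1): {out.1, out.2} {t1.1} {t1.2} {t2.1, t2.2} (out.j = stage outer ports)
through d2, on inputs (t3, t2, t1): {out.1, t3.1, t3.2} {out.2} {t1.1} {t1.2} {t2.1, t2.2} (out.j = stage outer ports)


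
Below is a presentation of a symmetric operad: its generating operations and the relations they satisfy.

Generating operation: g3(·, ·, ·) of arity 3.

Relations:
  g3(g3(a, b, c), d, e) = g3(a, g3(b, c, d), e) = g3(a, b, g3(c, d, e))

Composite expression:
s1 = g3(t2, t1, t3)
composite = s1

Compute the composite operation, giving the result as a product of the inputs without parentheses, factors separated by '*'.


Under associativity of g3, the answer is the t's in reading order.
g3(t2, t1, t3) unparenthesizes to t2 * t1 * t3

t2 * t1 * t3


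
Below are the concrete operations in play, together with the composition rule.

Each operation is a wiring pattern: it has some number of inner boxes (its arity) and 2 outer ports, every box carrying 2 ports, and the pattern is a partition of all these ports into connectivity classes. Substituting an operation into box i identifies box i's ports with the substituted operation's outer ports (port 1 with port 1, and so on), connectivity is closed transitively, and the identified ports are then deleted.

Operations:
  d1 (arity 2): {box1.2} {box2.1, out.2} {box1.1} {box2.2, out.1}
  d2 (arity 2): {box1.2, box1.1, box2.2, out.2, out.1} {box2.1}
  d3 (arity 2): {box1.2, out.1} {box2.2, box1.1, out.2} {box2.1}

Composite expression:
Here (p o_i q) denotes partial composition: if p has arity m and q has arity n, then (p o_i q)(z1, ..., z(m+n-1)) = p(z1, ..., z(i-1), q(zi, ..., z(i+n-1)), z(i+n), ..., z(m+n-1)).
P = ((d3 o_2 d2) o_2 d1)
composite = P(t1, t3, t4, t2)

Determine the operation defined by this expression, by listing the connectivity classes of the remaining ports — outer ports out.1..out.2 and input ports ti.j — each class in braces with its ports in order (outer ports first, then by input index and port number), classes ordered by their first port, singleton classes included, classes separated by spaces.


{out.1, t1.2} {out.2, t1.1, t2.2, t4.1, t4.2} {t2.1} {t3.1} {t3.2}

Two ports join when wires chain via d3-identified ports.
composing d1 on (t3, t4), with out.j its own outer ports: {out.1, t4.2} {out.2, t4.1} {t3.1} {t3.2}
composing d2 on (t3, t4, t2), with out.j its own outer ports: {out.1, out.2, t2.2, t4.1, t4.2} {t2.1} {t3.1} {t3.2}
composing d3 on (t1, t3, t4, t2), with out.j its own outer ports: {out.1, t1.2} {out.2, t1.1, t2.2, t4.1, t4.2} {t2.1} {t3.1} {t3.2}


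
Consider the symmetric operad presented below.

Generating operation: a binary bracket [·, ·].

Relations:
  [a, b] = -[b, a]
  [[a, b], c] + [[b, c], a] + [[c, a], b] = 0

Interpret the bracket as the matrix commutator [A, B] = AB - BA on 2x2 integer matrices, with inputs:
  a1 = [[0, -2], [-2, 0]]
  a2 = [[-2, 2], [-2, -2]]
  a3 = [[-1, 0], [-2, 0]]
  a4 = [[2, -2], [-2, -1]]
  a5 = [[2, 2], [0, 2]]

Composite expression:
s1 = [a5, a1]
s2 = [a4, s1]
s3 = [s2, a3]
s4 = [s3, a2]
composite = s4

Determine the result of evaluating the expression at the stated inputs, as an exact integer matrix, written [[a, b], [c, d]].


[a5, a1] = [[-4, 0], [0, 4]]
[a4, [a5, a1]] = [[0, -16], [16, 0]]
[[a4, [a5, a1]], a3] = [[32, -16], [-16, -32]]
[[[a4, [a5, a1]], a3], a2] = [[64, 128], [128, -64]]

[[64, 128], [128, -64]]


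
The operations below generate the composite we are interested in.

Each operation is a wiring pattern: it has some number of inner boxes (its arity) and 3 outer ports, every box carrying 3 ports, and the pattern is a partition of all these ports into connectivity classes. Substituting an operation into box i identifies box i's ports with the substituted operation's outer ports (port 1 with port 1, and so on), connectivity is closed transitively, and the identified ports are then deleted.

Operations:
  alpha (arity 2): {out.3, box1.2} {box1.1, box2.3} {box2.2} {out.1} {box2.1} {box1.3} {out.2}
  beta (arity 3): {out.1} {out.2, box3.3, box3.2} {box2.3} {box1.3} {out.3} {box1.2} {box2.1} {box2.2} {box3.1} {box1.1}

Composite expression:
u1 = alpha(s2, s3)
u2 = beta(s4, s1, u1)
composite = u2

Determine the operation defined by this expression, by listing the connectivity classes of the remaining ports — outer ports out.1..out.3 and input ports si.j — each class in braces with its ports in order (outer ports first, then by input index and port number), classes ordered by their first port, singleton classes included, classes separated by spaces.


{out.1} {out.2, s2.2} {out.3} {s1.1} {s1.2} {s1.3} {s2.1, s3.3} {s2.3} {s3.1} {s3.2} {s4.1} {s4.2} {s4.3}


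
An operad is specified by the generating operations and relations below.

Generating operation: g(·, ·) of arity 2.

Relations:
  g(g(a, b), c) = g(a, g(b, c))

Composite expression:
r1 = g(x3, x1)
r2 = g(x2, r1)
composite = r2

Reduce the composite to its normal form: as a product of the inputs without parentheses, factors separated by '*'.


x2 * x3 * x1

Key point: g is associative — brackets drop, the x-order remains.
g(x3, x1) spells out as x3 * x1
g(x2, g(x3, x1)) spells out as x2 * x3 * x1


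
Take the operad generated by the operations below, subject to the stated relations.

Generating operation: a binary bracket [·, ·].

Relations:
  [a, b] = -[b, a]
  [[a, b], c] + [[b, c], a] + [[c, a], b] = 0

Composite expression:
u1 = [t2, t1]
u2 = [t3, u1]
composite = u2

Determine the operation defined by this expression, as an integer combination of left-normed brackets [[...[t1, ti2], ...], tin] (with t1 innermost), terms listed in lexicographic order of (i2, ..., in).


[[t1, t2], t3]

A multilinear Lie element is pinned by t1-initial words (t1 innermost).
Composite bracket: [t3, [t2, t1]]
Expanding via [a, b] = ab - ba: 4 signed words (2^2 = 4).
The t1-initial words carry the normal form:
  t1t2t3 appears with sign +1, giving the term +[[t1, t2], t3]


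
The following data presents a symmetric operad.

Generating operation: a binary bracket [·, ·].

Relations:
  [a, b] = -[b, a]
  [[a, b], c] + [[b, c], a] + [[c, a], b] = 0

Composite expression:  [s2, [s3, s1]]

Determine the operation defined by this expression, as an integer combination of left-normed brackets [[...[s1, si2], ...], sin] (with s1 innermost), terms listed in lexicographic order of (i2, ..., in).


[[s1, s3], s2]

Left-normed coefficients sit on the s1-initial expansion words.
Composite bracket: [s2, [s3, s1]]
Applying ab - ba throughout gives 4 signed words (2^2 = 4).
Keep just the words that open with s1:
  the word s1s3s2 carries sign +1 and contributes +[[s1, s3], s2]
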